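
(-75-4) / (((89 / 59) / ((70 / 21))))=-46610 / 267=-174.57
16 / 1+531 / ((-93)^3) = 16.00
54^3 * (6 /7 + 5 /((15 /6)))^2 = 62985600 /49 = 1285420.41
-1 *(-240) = 240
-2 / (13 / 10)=-20 / 13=-1.54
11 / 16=0.69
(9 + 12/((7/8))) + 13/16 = 2635/112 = 23.53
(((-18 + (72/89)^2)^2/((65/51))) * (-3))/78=-481366336518/53017193645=-9.08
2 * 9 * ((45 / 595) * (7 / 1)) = 162 / 17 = 9.53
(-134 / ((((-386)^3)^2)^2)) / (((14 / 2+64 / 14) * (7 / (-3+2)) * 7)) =67 / 3101706636601841583675517109385216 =0.00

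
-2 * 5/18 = -5/9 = -0.56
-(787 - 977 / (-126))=-100139 / 126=-794.75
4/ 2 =2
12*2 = 24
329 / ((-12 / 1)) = -329 / 12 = -27.42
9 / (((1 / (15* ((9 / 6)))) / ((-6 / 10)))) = -243 / 2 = -121.50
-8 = -8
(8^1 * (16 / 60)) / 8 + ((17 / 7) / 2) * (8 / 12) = 113 / 105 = 1.08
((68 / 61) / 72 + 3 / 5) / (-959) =-3379 / 5264910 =-0.00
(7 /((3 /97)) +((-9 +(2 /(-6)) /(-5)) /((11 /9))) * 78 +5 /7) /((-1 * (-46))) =-198118 /26565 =-7.46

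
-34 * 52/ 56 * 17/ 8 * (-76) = 71383/ 14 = 5098.79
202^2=40804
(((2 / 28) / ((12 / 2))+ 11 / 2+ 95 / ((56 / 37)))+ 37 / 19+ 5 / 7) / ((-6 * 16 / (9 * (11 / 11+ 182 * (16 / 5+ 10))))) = -544237913 / 34048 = -15984.43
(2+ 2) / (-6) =-2 / 3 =-0.67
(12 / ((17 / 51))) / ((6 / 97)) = 582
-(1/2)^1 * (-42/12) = 7/4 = 1.75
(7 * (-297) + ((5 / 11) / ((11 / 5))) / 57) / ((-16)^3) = 7169419 / 14125056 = 0.51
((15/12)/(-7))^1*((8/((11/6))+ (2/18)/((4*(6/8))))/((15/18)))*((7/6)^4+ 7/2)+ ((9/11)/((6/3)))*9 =-350453/256608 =-1.37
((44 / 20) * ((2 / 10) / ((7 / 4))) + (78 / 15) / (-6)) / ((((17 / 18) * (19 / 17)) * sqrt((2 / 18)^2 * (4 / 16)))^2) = -594864 / 3325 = -178.91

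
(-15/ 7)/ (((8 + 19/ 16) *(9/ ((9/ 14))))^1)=-40/ 2401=-0.02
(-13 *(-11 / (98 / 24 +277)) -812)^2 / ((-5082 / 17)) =-63682381357600 / 28909284789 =-2202.83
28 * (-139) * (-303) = 1179276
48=48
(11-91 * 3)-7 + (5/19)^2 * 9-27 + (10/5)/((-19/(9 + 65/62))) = -3317398/11191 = -296.43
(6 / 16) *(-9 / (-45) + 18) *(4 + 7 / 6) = 2821 / 80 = 35.26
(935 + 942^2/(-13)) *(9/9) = -875209/13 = -67323.77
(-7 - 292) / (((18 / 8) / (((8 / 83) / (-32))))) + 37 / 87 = 0.83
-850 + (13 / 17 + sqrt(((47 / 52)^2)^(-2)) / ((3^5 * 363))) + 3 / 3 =-2809790034052 / 3312512577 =-848.24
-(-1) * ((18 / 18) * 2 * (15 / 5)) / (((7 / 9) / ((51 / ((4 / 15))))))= 20655 / 14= 1475.36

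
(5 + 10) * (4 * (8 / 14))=34.29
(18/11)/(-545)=-18/5995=-0.00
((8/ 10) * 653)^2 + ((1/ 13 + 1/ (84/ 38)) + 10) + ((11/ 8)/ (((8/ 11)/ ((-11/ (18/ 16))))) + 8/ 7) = 44700192163/ 163800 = 272894.95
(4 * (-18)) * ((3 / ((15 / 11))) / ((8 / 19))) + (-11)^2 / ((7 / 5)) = -289.77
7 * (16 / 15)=112 / 15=7.47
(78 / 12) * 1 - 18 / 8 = 17 / 4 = 4.25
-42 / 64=-21 / 32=-0.66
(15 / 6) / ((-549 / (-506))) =1265 / 549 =2.30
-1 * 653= -653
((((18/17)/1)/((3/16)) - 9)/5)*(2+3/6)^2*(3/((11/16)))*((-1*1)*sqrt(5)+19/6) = -10830/187+3420*sqrt(5)/187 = -17.02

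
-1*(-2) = 2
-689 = -689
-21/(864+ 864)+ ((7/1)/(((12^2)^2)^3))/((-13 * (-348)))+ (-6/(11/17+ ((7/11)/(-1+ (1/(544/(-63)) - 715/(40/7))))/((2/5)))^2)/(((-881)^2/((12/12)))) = -12493096336194337222378327827209/1026381438146866953879797467447296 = -0.01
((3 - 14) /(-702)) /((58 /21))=77 /13572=0.01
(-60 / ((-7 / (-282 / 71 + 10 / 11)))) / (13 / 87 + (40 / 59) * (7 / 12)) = -48.18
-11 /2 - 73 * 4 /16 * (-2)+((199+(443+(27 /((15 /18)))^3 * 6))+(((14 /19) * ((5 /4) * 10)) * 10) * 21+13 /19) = 490867942 /2375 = 206681.24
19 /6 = 3.17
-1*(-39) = 39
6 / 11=0.55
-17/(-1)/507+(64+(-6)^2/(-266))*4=17228093/67431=255.49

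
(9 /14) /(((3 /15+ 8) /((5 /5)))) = 45 /574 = 0.08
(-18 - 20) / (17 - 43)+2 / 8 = 89 / 52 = 1.71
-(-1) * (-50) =-50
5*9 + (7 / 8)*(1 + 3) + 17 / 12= 599 / 12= 49.92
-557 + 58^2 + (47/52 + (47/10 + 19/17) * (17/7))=5136099/1820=2822.03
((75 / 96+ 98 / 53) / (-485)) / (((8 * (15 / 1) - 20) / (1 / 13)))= -4461 / 1069328000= -0.00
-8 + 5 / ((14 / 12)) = -3.71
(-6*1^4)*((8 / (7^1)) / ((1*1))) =-48 / 7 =-6.86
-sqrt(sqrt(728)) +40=-2^(3 / 4) * 91^(1 / 4) +40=34.81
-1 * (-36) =36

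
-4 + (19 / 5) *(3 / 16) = -3.29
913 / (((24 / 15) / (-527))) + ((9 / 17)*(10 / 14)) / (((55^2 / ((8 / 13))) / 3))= -2251630304197 / 7487480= -300719.37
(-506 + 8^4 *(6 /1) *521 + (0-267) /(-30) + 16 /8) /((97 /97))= 128036009 /10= 12803600.90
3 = 3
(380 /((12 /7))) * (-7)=-4655 /3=-1551.67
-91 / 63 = -13 / 9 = -1.44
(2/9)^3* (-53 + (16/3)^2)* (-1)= 1768/6561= 0.27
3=3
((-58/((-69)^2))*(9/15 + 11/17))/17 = -0.00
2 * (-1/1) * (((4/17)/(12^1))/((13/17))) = -2/39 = -0.05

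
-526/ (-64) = 263/ 32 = 8.22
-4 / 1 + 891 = 887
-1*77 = -77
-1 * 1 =-1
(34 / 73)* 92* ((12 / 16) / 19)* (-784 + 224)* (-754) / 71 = 990575040 / 98477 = 10058.95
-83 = -83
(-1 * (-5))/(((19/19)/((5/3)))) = 25/3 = 8.33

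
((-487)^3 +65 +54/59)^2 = 46438405008779248144/3481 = 13340535768106649.85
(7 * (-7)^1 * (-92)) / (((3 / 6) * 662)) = 4508 / 331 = 13.62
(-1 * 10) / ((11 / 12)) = -120 / 11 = -10.91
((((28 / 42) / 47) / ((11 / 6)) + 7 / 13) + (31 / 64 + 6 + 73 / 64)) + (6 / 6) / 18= 3981025 / 483912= 8.23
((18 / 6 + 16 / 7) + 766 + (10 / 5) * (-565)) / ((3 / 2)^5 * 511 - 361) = -80352 / 788347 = -0.10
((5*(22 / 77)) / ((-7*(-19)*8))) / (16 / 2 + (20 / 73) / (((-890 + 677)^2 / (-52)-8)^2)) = 153027434425 / 911798705556704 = 0.00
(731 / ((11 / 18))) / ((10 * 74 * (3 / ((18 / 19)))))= 19737 / 38665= 0.51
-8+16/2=0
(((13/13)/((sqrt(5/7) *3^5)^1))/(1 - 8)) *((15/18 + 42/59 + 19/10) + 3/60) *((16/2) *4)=-98984 *sqrt(35)/7526925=-0.08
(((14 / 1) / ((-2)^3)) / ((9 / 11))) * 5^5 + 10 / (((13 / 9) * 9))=-3127765 / 468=-6683.26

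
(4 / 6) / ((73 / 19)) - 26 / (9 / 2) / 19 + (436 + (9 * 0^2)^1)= 5440958 / 12483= 435.87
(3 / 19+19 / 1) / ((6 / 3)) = 182 / 19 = 9.58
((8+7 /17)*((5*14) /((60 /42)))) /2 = 7007 /34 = 206.09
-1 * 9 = -9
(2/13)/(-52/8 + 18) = 4/299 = 0.01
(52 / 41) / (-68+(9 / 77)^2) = -23716 / 1271287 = -0.02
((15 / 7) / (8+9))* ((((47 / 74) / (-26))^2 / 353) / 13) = 33135 / 2021506557616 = 0.00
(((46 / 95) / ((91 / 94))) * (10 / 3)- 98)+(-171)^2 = 151173389 / 5187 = 29144.67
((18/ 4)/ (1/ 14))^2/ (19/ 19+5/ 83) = 329427/ 88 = 3743.49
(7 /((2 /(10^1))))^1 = 35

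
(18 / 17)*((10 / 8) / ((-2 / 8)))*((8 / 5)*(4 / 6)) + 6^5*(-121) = -15995328 / 17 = -940901.65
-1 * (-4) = 4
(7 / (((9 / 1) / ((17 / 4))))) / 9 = 119 / 324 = 0.37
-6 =-6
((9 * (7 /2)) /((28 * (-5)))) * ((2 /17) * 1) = -0.03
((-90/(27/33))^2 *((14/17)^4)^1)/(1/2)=929667200/83521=11130.94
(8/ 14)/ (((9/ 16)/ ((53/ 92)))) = 0.59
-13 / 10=-1.30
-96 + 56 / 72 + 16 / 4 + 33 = -524 / 9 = -58.22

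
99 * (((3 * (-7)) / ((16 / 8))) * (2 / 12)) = -693 / 4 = -173.25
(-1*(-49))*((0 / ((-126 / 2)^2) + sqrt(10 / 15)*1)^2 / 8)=49 / 12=4.08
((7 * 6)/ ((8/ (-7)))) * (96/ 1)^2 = -338688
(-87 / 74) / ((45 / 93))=-899 / 370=-2.43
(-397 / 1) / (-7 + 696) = -397 / 689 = -0.58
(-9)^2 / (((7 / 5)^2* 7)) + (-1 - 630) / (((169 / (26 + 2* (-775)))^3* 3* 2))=77126.95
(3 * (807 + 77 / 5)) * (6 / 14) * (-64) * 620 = -293695488 / 7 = -41956498.29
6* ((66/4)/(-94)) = -99/94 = -1.05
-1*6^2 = -36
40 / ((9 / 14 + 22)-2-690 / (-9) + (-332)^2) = 336 / 926699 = 0.00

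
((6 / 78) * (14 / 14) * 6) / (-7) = -6 / 91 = -0.07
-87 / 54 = -29 / 18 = -1.61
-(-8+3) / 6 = 0.83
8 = 8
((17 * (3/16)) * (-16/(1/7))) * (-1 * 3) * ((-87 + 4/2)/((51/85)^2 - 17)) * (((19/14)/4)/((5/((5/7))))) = 265.17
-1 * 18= -18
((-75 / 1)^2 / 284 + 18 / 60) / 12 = 1.68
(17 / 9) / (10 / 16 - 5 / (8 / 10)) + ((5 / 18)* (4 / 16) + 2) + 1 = 8857 / 3240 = 2.73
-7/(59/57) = -399/59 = -6.76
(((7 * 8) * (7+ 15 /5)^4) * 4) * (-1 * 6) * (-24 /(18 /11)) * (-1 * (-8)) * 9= 14192640000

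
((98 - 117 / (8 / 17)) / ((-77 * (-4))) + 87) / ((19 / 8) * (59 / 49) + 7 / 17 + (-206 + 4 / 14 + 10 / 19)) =-481961543 / 1124897884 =-0.43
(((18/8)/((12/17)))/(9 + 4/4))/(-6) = -17/320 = -0.05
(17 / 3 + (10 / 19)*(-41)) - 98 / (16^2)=-118889 / 7296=-16.30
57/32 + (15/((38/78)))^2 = 10971777/11552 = 949.77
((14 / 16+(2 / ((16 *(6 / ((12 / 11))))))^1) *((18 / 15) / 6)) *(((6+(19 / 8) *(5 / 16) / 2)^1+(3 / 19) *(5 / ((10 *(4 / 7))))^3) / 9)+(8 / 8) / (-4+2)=-14283887 / 38522880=-0.37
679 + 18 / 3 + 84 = 769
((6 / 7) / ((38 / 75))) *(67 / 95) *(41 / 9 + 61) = 197650 / 2527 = 78.22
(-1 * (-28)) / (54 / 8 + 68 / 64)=448 / 125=3.58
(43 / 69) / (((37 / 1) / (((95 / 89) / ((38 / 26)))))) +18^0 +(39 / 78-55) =-24306629 / 454434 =-53.49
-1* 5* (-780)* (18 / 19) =70200 / 19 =3694.74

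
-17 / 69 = -0.25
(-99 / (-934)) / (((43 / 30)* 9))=165 / 20081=0.01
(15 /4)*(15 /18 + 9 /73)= 2095 /584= 3.59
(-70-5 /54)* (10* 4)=-75700 /27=-2803.70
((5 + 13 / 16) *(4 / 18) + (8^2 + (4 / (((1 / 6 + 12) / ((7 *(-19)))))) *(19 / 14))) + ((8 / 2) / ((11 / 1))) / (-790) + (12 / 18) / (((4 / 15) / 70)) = 1377461431 / 7612440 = 180.95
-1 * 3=-3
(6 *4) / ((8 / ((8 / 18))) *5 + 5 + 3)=12 / 49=0.24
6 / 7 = 0.86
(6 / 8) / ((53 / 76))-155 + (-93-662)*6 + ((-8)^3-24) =-276656 / 53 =-5219.92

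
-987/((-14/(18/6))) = 423/2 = 211.50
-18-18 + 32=-4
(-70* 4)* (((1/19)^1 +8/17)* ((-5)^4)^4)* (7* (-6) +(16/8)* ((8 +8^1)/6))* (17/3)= 794250488281250000/171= 4644739697551169.59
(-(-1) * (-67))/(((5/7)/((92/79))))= -43148/395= -109.24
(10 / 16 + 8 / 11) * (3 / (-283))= -357 / 24904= -0.01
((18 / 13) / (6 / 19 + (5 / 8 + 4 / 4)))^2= 7485696 / 14707225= 0.51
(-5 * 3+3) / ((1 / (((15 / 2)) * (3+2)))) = -450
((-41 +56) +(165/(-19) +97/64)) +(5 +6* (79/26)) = 491031/15808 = 31.06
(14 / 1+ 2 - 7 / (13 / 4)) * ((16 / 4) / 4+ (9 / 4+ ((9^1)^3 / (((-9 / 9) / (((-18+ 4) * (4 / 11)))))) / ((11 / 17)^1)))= 79461.05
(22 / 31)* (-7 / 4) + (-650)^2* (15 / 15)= 26194923 / 62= 422498.76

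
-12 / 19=-0.63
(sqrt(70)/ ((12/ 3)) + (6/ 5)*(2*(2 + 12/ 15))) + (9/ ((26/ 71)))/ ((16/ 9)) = sqrt(70)/ 4 + 213663/ 10400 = 22.64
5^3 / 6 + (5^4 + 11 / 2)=1954 / 3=651.33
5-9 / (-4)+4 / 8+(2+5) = 59 / 4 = 14.75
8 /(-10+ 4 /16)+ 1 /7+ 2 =361 /273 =1.32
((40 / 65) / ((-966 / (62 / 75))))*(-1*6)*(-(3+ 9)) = -1984 / 52325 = -0.04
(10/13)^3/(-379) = -0.00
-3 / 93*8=-8 / 31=-0.26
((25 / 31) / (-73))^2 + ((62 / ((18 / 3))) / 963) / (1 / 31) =4923249034 / 14795057241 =0.33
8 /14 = 0.57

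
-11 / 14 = -0.79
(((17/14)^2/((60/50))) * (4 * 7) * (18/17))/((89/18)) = 4590/623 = 7.37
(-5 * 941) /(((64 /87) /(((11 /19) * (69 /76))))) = -310685265 /92416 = -3361.81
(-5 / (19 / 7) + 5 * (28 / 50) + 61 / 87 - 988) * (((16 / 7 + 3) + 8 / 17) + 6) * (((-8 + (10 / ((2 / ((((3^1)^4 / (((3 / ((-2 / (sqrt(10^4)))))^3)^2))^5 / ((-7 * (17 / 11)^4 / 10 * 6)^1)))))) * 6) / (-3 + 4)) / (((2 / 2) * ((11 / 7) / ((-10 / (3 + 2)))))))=-14667430304246142569035291671752929687500000000000000000041744415876493 / 124231255966297269333153963088989257812500000000000000000000000000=-118065.54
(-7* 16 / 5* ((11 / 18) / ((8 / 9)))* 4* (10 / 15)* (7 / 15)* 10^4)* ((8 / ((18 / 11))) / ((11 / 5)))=-34496000 / 81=-425876.54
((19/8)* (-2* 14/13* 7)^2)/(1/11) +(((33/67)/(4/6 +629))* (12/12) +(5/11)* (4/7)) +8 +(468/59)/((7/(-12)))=576537317531051/97170894821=5933.23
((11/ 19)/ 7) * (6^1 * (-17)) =-1122/ 133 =-8.44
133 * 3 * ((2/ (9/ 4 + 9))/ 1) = 1064/ 15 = 70.93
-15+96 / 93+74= 1861 / 31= 60.03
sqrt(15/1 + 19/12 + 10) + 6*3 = sqrt(957)/6 + 18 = 23.16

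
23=23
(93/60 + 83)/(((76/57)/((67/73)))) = 339891/5840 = 58.20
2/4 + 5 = 11/2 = 5.50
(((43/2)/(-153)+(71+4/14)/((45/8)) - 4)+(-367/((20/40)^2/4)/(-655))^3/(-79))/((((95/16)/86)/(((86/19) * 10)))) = -1102478692822956992/2861056335094125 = -385.34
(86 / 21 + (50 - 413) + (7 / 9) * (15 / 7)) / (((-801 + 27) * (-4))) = -3751 / 32508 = -0.12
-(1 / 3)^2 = -0.11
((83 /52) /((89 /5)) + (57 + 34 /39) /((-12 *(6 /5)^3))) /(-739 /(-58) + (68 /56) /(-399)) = -0.21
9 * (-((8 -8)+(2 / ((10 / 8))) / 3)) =-24 / 5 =-4.80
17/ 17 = 1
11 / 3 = 3.67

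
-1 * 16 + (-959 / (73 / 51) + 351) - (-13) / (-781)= -335.00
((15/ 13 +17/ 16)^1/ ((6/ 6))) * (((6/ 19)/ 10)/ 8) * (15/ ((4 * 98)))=4149/ 12393472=0.00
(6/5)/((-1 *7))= -6/35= -0.17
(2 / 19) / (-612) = -1 / 5814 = -0.00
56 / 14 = 4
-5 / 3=-1.67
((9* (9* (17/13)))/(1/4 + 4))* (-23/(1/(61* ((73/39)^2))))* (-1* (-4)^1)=-1076628528/2197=-490044.85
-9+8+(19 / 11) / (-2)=-1.86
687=687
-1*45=-45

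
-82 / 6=-41 / 3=-13.67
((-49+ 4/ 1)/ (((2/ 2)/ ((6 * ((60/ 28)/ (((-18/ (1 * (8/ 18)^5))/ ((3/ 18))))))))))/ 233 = 12800/ 32102973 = 0.00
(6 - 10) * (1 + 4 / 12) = -16 / 3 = -5.33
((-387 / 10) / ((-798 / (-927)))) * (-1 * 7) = 119583 / 380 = 314.69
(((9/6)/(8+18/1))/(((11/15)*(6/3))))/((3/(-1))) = -15/1144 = -0.01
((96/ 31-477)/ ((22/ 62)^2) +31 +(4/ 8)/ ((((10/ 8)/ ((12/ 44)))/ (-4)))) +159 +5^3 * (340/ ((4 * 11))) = -1578044/ 605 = -2608.34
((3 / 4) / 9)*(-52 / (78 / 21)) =-7 / 6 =-1.17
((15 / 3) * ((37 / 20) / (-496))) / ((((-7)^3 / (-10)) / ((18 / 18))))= -185 / 340256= -0.00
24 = 24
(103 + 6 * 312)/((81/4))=7900/81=97.53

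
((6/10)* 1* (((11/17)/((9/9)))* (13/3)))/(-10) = -143/850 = -0.17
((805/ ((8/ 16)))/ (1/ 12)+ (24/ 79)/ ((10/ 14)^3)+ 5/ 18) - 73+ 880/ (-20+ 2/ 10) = 19203.67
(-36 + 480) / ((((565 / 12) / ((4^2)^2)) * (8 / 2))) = 340992 / 565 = 603.53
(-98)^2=9604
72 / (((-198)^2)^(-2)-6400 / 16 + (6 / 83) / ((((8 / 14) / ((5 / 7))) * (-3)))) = -9184834809216 / 51030702435157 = -0.18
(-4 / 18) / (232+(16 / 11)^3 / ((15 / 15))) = -1331 / 1407996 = -0.00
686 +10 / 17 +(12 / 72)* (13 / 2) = 140285 / 204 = 687.67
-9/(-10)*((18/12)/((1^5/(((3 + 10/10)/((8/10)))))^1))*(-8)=-54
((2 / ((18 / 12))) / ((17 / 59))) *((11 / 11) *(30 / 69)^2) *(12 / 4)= 23600 / 8993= 2.62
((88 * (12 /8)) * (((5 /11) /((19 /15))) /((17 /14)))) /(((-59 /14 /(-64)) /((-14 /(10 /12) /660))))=-3161088 /209627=-15.08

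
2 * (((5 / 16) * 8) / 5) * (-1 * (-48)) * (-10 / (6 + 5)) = -480 / 11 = -43.64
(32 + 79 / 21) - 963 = -927.24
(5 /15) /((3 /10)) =10 /9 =1.11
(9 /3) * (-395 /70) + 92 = 1051 /14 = 75.07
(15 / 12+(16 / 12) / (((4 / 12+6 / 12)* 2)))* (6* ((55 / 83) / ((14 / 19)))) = 25707 / 2324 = 11.06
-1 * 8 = -8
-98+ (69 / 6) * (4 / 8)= -369 / 4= -92.25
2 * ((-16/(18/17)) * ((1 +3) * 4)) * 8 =-34816/9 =-3868.44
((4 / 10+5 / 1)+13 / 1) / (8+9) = 92 / 85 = 1.08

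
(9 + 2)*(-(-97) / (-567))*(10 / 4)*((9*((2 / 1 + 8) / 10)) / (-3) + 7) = -18.82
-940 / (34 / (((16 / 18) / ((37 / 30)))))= -37600 / 1887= -19.93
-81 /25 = -3.24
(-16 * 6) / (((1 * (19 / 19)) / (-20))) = 1920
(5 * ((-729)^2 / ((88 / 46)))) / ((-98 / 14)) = -61115715 / 308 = -198427.65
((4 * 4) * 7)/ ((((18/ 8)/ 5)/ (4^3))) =143360/ 9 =15928.89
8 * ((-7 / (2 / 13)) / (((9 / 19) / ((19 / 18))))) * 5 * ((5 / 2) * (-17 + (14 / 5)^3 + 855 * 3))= -10553186644 / 405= -26057250.97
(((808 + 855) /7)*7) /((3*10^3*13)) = 1663 /39000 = 0.04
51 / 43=1.19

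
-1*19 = -19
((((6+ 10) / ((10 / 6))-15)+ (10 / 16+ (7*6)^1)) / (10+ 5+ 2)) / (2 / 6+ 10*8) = 4467 / 163880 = 0.03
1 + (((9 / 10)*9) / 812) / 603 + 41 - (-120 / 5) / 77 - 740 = -4175273741 / 5984440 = -697.69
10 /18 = 5 /9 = 0.56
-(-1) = 1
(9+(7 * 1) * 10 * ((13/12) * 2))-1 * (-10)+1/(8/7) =4117/24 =171.54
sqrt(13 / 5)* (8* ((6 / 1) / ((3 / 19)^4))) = 2085136* sqrt(65) / 135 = 124525.21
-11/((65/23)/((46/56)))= -3.20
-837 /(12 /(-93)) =25947 /4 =6486.75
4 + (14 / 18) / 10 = 367 / 90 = 4.08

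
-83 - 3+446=360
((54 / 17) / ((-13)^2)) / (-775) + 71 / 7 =10.14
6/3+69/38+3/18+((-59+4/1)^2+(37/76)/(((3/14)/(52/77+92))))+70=2075078/627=3309.53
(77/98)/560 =11/7840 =0.00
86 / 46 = 43 / 23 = 1.87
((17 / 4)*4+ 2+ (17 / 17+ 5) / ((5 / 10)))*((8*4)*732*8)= 5809152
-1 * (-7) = 7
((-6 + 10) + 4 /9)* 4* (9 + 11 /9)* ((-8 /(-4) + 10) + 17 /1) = 426880 /81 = 5270.12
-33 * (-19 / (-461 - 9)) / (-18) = 209 / 2820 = 0.07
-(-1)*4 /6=2 /3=0.67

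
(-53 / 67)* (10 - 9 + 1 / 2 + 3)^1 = -477 / 134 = -3.56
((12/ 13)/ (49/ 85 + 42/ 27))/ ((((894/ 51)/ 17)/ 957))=1269470070/ 3159247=401.83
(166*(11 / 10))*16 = 14608 / 5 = 2921.60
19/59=0.32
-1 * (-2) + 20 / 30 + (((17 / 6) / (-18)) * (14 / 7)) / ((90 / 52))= 3019 / 1215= 2.48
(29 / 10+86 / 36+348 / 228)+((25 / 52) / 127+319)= 1839710863 / 5646420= 325.82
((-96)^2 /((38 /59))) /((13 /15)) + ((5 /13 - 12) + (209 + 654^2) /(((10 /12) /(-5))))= -2551051.17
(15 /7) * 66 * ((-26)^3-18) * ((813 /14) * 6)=-42482648340 /49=-866992823.27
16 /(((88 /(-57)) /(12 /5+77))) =-45258 /55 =-822.87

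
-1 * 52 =-52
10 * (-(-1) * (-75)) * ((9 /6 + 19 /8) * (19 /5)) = -44175 /4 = -11043.75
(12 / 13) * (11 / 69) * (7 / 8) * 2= 77 / 299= 0.26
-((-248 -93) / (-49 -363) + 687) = -283385 / 412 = -687.83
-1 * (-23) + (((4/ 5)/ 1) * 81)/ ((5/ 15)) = 1087/ 5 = 217.40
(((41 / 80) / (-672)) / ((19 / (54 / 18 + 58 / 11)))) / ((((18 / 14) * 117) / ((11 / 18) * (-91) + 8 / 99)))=210371 / 1716194304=0.00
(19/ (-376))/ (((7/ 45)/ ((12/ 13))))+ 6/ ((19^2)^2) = -334222041/ 1114765834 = -0.30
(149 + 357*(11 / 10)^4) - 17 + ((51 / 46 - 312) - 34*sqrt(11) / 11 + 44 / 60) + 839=816632753 / 690000 - 34*sqrt(11) / 11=1173.27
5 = 5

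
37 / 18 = 2.06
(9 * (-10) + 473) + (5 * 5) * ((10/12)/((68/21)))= 52963/136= 389.43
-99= -99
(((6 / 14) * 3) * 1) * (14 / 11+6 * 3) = 1908 / 77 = 24.78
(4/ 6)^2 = 4/ 9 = 0.44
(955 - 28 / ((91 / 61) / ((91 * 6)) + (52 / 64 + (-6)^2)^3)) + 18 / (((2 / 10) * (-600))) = 142820939745359 / 149574303500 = 954.85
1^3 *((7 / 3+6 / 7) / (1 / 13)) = 871 / 21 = 41.48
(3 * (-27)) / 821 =-81 / 821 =-0.10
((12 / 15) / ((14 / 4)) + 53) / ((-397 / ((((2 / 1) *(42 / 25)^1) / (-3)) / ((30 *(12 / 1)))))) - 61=-61.00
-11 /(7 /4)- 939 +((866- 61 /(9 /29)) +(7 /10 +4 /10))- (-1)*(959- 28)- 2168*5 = -6415757 /630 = -10183.74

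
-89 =-89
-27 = -27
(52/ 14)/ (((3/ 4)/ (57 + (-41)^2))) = 180752/ 21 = 8607.24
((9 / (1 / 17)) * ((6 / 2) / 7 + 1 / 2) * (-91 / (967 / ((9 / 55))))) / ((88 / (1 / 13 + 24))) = -5603013 / 9360560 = -0.60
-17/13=-1.31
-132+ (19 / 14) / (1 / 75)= -423 / 14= -30.21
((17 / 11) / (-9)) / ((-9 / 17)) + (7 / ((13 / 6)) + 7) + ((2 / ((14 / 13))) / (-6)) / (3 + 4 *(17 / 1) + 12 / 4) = 126611167 / 11999988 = 10.55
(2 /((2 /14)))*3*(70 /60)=49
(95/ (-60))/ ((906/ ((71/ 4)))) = -1349/ 43488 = -0.03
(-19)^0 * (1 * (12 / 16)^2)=9 / 16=0.56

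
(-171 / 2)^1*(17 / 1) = -2907 / 2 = -1453.50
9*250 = 2250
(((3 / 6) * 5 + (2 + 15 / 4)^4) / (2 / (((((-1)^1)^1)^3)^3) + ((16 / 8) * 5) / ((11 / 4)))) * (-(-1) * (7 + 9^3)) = 492789.53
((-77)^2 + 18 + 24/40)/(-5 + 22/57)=-1695066/1315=-1289.02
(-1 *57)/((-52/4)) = 57/13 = 4.38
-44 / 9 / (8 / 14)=-77 / 9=-8.56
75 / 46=1.63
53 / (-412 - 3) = -53 / 415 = -0.13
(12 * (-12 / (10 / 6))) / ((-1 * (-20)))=-108 / 25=-4.32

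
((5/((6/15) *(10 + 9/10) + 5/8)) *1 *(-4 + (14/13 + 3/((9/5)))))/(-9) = 49000/349947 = 0.14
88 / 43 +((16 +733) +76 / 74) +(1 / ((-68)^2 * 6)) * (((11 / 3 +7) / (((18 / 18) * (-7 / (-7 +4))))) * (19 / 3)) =21785597872 / 28967337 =752.07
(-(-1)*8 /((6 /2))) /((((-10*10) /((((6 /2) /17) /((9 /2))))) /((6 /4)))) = -0.00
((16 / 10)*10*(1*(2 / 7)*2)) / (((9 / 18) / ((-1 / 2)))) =-64 / 7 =-9.14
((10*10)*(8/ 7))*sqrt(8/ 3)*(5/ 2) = 4000*sqrt(6)/ 21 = 466.57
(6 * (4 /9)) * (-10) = -80 /3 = -26.67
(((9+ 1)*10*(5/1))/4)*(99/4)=12375/4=3093.75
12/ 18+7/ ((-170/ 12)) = 44/ 255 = 0.17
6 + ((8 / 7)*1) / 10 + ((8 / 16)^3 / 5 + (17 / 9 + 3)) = 27791 / 2520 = 11.03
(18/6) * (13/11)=39/11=3.55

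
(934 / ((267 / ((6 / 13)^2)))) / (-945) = -3736 / 4737915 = -0.00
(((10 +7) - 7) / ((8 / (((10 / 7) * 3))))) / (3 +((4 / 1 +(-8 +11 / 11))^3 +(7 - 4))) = -25 / 98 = -0.26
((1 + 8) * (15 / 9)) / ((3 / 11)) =55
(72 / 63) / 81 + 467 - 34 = 245519 / 567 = 433.01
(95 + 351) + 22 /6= 1349 /3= 449.67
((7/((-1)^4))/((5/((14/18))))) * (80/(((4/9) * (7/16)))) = 448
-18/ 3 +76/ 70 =-172/ 35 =-4.91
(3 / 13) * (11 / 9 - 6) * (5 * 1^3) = -215 / 39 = -5.51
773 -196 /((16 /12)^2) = 2651 /4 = 662.75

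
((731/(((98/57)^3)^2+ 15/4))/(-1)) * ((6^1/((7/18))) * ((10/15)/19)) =-380019076128288/28404713625337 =-13.38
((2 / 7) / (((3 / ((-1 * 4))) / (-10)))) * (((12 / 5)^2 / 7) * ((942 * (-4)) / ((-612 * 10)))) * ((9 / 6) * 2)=120576 / 20825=5.79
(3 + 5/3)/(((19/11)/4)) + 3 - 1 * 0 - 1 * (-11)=1414/57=24.81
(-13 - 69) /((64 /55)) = -2255 /32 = -70.47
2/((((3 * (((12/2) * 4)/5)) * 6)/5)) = 0.12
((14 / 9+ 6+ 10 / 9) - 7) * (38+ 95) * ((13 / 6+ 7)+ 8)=68495 / 18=3805.28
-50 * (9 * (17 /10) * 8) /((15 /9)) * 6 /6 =-3672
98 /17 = 5.76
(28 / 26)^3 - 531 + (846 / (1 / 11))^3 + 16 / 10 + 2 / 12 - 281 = 53117846037120401 / 65910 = 805914823807.02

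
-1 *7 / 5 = -7 / 5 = -1.40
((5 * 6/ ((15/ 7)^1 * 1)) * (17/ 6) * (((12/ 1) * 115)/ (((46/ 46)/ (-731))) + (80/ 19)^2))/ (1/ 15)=-216677092100/ 361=-600213551.52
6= 6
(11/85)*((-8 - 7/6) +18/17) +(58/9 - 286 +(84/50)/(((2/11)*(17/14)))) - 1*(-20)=-32902051/130050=-253.00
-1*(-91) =91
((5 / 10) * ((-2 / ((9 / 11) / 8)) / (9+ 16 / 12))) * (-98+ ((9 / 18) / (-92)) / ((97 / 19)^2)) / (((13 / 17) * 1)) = 10575688321 / 87212021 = 121.26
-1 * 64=-64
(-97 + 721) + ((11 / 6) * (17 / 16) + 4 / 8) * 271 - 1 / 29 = 3583985 / 2784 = 1287.35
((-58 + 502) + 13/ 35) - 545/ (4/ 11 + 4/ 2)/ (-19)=7893007/ 17290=456.51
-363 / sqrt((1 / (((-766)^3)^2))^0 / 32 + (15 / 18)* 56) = -1452* sqrt(26898) / 4483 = -53.12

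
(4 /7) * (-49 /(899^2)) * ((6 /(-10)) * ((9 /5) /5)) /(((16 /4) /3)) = 567 /101025125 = 0.00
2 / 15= 0.13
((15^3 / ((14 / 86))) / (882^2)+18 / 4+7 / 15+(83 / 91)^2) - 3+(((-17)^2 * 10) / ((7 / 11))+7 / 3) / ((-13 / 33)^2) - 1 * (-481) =5072275129889 / 170422980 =29762.86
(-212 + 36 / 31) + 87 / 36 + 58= -55957 / 372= -150.42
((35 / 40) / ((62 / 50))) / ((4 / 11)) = 1925 / 992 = 1.94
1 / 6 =0.17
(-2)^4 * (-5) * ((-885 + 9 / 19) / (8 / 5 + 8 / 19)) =70025 / 2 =35012.50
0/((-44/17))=0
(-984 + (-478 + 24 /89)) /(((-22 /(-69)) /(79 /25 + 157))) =-1633720452 /2225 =-734256.38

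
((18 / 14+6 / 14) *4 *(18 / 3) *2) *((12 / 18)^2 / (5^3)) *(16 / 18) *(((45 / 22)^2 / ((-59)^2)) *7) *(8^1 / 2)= 18432 / 2106005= 0.01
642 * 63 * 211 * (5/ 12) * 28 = 99564570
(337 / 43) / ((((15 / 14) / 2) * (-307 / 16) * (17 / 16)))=-2415616 / 3366255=-0.72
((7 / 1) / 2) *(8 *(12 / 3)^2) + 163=611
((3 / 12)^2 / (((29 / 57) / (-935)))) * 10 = -266475 / 232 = -1148.60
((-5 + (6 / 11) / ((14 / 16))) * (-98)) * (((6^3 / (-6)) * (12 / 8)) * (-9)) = 2292948 / 11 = 208449.82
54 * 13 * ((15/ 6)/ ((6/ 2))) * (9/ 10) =1053/ 2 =526.50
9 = 9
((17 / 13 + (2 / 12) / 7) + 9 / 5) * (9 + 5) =8549 / 195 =43.84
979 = 979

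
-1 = -1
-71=-71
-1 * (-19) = 19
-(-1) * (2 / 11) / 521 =2 / 5731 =0.00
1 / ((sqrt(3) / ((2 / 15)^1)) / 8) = 0.62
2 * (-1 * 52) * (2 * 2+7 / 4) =-598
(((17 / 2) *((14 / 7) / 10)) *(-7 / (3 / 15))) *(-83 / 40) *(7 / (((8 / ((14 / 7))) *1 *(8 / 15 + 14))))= 207417 / 13952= 14.87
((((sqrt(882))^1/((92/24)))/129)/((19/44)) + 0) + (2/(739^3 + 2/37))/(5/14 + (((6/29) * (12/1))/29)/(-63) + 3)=871276/590001425399055 + 1848 * sqrt(2)/18791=0.14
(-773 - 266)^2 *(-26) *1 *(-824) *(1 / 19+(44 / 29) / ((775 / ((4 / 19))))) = 1226777306.21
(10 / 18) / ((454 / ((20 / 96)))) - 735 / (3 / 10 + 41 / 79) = -897.45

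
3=3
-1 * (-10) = 10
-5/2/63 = -5/126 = -0.04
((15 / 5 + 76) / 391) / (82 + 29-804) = -79 / 270963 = -0.00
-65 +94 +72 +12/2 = 107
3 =3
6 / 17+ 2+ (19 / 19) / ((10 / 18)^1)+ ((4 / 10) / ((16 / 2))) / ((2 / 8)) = 74 / 17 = 4.35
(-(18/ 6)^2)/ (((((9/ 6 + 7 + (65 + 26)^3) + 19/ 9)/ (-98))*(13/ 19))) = 301644/ 176338097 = 0.00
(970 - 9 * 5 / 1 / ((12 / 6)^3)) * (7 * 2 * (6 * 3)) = 486045 / 2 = 243022.50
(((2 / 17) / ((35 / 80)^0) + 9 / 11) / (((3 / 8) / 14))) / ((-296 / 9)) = -7350 / 6919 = -1.06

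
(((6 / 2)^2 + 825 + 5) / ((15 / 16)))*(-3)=-13424 / 5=-2684.80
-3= -3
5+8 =13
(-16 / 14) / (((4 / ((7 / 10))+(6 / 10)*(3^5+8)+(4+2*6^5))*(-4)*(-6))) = -5 / 1649793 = -0.00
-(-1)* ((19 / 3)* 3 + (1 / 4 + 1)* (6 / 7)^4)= 19.67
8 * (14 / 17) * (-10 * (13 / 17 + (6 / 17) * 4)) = -41440 / 289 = -143.39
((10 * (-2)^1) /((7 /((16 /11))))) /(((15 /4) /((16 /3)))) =-5.91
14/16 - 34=-265/8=-33.12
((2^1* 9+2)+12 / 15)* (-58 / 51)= -6032 / 255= -23.65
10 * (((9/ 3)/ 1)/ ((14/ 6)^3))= 2.36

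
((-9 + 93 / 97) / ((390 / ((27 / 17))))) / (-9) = 6 / 1649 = 0.00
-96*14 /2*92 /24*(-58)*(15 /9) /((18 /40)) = 14940800 /27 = 553362.96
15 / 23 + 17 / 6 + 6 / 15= 2681 / 690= 3.89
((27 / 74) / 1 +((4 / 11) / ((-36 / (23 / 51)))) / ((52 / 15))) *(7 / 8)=0.32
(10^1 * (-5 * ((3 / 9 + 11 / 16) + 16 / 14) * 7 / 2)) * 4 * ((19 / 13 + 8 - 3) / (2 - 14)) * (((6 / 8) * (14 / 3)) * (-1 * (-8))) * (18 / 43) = 5343450 / 559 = 9558.94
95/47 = 2.02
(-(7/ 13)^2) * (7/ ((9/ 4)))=-1372/ 1521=-0.90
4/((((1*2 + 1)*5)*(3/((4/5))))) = 16/225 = 0.07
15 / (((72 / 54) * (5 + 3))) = 45 / 32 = 1.41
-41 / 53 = -0.77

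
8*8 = 64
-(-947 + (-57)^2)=-2302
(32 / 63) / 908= 8 / 14301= 0.00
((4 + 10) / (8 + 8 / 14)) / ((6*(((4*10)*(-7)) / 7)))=-49 / 7200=-0.01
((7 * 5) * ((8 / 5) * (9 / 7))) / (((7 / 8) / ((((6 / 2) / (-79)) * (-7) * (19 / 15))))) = 10944 / 395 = 27.71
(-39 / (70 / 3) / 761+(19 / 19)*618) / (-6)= -10973581 / 106540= -103.00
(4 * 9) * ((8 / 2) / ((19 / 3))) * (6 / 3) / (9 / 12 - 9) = -1152 / 209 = -5.51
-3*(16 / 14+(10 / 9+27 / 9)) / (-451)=331 / 9471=0.03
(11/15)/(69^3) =11/4927635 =0.00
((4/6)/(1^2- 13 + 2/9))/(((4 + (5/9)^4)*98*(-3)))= 6561/139557586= 0.00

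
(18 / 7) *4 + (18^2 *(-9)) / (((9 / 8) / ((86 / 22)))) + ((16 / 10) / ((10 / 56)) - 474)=-20380202 / 1925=-10587.12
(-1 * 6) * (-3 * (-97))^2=-508086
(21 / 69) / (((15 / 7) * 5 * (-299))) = -0.00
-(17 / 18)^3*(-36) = 4913 / 162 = 30.33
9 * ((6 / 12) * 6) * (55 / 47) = 31.60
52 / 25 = 2.08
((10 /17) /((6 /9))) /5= 3 /17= 0.18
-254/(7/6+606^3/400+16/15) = -9525/20863679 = -0.00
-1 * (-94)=94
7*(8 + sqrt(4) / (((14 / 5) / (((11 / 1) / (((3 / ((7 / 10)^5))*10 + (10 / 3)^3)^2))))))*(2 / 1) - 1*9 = 98534220433721731 / 956620924900000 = 103.00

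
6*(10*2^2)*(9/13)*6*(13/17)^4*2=56946240/83521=681.82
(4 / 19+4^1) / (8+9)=80 / 323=0.25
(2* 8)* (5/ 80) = 1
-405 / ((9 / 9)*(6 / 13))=-1755 / 2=-877.50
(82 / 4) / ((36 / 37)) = 1517 / 72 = 21.07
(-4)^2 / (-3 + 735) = 4 / 183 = 0.02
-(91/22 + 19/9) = -6.25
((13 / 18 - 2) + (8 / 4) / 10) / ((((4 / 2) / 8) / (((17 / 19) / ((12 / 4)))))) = -3298 / 2565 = -1.29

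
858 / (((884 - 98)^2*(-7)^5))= -0.00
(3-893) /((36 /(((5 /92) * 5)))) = -11125 /1656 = -6.72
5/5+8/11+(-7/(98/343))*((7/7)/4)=-387/88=-4.40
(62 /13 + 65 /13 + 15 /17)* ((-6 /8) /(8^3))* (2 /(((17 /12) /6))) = -31779 /240448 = -0.13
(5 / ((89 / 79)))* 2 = 790 / 89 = 8.88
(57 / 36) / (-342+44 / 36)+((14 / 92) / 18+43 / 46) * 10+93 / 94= 1243334771 / 119355372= 10.42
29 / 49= 0.59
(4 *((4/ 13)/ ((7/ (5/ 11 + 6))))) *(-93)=-105648/ 1001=-105.54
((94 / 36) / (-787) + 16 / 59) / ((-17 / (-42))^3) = 921502428 / 228125329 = 4.04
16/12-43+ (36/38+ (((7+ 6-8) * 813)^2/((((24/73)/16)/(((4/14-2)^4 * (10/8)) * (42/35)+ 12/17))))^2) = 11460264274011343943457567198031/94963566873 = 120680642601996885330.89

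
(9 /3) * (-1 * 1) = -3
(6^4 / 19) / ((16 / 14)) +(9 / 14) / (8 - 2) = 31809 / 532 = 59.79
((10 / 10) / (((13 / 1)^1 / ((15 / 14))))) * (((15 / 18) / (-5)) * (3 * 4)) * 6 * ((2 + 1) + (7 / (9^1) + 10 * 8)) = -580 / 7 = -82.86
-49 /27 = -1.81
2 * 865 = 1730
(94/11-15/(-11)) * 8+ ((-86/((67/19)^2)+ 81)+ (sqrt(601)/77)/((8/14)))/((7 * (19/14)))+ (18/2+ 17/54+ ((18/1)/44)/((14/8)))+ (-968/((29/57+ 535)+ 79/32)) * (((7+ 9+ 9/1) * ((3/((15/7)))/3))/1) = sqrt(601)/418+ 26318185074555607/347997925852038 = 75.69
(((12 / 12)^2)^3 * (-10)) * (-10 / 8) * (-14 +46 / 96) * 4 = -16225 / 24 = -676.04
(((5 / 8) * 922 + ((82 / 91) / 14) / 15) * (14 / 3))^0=1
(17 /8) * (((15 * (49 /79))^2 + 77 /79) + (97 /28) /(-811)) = 210884263679 /1133765024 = 186.00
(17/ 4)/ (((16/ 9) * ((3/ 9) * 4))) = 459/ 256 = 1.79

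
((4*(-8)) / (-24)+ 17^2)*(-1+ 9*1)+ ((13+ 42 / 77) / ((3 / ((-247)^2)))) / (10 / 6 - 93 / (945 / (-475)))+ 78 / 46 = 18552686659 / 2314950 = 8014.29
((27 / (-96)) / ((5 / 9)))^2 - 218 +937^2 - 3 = 22470355361 / 25600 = 877748.26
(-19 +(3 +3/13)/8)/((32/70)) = -33845/832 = -40.68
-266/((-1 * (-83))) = -266/83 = -3.20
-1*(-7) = 7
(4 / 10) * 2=4 / 5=0.80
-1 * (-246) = 246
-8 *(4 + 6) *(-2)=160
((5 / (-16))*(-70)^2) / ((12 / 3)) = -6125 / 16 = -382.81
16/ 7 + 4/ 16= 71/ 28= 2.54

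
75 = 75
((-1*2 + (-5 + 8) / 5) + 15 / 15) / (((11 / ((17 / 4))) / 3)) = -51 / 110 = -0.46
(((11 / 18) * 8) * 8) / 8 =44 / 9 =4.89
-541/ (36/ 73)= -39493/ 36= -1097.03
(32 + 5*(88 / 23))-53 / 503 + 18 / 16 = 4826593 / 92552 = 52.15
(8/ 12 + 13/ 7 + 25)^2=334084/ 441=757.56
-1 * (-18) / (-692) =-9 / 346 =-0.03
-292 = -292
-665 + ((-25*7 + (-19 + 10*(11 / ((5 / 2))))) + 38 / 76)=-1629 / 2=-814.50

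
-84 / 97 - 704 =-68372 / 97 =-704.87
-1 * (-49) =49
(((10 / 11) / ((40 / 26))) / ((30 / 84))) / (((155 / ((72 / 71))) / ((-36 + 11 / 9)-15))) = -326144 / 605275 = -0.54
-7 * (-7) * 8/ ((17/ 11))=4312/ 17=253.65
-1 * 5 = -5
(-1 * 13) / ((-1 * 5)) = 13 / 5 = 2.60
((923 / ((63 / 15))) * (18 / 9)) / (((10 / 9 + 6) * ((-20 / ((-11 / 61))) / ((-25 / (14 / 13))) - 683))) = -9899175 / 110154464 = -0.09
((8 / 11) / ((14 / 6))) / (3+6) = 8 / 231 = 0.03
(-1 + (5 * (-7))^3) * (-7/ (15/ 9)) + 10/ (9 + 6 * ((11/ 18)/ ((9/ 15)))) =61227153/ 340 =180079.86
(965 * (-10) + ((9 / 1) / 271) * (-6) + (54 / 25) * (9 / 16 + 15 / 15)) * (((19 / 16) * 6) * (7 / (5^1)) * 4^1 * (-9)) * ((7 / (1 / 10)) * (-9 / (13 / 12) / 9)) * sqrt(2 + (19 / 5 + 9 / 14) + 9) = -45061983099 * sqrt(75670) / 14092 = -879628987.61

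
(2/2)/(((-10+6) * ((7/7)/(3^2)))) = -9/4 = -2.25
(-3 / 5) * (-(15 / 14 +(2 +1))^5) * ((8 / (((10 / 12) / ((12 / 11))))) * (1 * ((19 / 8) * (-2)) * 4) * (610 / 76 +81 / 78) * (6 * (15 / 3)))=-436489079061852 / 12017005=-36322617.75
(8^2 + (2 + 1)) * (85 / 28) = 5695 / 28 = 203.39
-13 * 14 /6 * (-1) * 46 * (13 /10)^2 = 353717 /150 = 2358.11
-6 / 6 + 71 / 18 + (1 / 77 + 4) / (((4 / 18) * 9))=3431 / 693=4.95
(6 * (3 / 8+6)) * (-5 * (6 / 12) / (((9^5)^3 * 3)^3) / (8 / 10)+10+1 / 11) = 3557448126644006883093926481454878249982174276133 / 9216729527900624321741315738327424071083770144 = 385.98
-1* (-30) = 30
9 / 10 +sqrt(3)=2.63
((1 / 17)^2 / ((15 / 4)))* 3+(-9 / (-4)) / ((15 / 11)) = 9553 / 5780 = 1.65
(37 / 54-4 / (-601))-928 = -30094859 / 32454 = -927.31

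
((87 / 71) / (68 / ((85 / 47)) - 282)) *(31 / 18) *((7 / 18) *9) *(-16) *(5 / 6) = 157325 / 390429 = 0.40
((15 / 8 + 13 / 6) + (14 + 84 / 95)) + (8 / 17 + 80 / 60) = 267829 / 12920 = 20.73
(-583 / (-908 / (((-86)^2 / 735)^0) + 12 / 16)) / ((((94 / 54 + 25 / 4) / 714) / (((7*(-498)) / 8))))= -78358823928 / 3131827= -25020.16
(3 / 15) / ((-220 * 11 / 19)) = -19 / 12100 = -0.00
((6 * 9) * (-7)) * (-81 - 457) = 203364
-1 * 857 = -857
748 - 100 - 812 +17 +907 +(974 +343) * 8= 11296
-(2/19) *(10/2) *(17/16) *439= -37315/152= -245.49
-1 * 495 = -495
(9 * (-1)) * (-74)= 666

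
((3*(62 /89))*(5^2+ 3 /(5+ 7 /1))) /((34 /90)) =422685 /3026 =139.68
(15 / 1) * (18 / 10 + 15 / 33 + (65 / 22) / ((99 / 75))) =16309 / 242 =67.39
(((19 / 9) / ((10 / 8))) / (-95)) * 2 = -8 / 225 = -0.04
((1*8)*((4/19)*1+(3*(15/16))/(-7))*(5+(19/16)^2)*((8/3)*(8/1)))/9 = -222629/9576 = -23.25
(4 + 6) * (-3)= -30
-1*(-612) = 612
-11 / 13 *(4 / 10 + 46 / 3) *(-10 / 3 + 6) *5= -20768 / 117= -177.50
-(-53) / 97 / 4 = 53 / 388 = 0.14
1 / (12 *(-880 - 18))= -1 / 10776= -0.00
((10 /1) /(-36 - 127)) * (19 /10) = -19 /163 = -0.12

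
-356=-356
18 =18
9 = 9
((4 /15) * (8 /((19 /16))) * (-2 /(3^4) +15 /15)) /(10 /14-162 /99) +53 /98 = -218351753 /160625430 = -1.36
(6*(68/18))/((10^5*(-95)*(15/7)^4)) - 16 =-5771250040817/360703125000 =-16.00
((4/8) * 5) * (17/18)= 85/36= 2.36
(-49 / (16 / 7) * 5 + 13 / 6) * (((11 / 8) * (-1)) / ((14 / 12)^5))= 4491531 / 67228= 66.81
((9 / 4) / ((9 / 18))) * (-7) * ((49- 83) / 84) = 51 / 4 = 12.75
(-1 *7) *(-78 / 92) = 273 / 46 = 5.93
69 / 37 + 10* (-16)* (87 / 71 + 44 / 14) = -12818027 / 18389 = -697.05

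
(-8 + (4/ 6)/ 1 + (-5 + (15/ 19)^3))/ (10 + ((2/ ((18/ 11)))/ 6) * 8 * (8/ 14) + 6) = -7675227/ 10974400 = -0.70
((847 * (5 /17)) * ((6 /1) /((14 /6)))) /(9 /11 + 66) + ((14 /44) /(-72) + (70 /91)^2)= 2268782017 /222990768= 10.17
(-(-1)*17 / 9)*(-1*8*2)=-30.22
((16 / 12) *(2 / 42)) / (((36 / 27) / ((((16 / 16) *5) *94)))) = 22.38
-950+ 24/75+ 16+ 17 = -22917/25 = -916.68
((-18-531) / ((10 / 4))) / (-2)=549 / 5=109.80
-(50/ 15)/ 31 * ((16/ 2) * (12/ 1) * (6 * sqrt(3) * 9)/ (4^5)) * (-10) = 675 * sqrt(3)/ 124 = 9.43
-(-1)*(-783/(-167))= 783/167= 4.69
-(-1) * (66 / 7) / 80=33 / 280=0.12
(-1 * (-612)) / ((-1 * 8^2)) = -153 / 16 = -9.56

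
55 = 55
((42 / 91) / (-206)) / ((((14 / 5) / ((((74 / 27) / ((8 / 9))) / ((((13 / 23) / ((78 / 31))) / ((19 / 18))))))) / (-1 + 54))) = -4284785 / 6973512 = -0.61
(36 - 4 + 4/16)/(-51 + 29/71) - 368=-5296583/14368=-368.64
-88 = -88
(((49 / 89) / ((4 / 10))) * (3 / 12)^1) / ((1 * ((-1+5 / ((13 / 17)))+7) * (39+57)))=3185 / 11141376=0.00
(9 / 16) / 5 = 9 / 80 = 0.11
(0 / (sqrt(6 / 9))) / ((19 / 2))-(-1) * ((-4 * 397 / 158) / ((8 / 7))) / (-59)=2779 / 18644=0.15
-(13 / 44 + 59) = -2609 / 44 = -59.30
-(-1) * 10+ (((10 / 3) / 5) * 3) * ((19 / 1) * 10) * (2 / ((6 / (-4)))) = -1490 / 3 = -496.67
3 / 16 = 0.19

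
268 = 268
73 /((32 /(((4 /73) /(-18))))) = -1 /144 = -0.01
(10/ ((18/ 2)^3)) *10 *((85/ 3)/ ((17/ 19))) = 9500/ 2187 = 4.34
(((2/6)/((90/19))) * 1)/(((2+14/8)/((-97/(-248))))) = 1843/251100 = 0.01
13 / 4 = 3.25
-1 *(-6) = 6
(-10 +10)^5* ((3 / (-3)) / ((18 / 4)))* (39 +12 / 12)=0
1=1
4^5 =1024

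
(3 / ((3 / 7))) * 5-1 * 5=30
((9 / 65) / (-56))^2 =81 / 13249600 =0.00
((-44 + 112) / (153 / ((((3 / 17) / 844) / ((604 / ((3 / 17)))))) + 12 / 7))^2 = 0.00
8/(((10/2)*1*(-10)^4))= 1/6250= 0.00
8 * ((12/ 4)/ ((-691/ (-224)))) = 5376/ 691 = 7.78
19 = 19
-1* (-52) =52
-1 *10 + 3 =-7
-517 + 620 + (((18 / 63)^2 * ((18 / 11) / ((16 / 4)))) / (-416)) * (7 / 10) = 16496471 / 160160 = 103.00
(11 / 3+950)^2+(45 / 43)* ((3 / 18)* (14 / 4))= 1407876157 / 1548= 909480.72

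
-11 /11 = -1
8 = 8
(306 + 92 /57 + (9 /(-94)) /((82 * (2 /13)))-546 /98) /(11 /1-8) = 1857812557 /18452952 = 100.68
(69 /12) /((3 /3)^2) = 23 /4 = 5.75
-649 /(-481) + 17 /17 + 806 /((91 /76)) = 2274382 /3367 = 675.49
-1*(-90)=90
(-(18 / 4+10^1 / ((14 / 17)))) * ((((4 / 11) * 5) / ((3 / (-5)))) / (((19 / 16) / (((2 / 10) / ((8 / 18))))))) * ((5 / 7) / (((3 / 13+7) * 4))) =227175 / 481327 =0.47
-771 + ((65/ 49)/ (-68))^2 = -8559810479/ 11102224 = -771.00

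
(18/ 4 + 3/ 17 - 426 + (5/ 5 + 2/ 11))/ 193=-157133/ 72182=-2.18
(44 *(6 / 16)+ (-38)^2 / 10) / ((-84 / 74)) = -59533 / 420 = -141.75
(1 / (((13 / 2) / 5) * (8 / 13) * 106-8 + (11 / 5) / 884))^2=19536400 / 115237844089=0.00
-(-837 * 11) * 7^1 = 64449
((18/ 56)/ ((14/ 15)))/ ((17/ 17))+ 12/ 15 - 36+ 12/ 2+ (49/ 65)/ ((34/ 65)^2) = -14784323/ 566440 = -26.10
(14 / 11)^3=2744 / 1331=2.06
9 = 9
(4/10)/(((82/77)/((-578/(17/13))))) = -34034/205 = -166.02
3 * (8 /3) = 8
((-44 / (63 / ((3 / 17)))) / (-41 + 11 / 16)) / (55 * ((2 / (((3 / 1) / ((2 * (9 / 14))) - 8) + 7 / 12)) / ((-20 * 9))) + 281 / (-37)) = -1588928 / 3884493795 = -0.00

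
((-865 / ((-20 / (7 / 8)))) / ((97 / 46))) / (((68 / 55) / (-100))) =-38297875 / 26384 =-1451.56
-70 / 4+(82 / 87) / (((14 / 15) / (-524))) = -221945 / 406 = -546.66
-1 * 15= -15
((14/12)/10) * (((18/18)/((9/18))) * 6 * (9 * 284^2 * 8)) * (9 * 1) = 365855616/5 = 73171123.20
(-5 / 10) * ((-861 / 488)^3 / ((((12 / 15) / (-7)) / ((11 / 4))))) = -245736791685 / 3718856704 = -66.08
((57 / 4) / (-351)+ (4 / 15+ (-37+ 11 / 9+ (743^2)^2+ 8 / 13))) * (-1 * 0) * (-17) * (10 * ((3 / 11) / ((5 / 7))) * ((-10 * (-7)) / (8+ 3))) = 0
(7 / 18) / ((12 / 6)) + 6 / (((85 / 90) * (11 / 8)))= 32413 / 6732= 4.81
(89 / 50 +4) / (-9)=-289 / 450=-0.64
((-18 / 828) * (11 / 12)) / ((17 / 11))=-121 / 9384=-0.01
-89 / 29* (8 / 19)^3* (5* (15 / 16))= -213600 / 198911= -1.07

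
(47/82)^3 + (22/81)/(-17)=130834175/759233736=0.17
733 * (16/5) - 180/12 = 11653/5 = 2330.60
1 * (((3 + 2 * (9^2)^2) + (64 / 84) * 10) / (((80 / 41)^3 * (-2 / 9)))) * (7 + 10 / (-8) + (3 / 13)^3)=-577508768269449 / 12598476800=-45839.57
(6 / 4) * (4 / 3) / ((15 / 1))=2 / 15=0.13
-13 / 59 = -0.22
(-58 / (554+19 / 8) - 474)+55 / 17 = -35629241 / 75667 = -470.87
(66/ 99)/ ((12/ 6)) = 1/ 3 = 0.33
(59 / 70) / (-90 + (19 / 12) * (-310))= -177 / 121975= -0.00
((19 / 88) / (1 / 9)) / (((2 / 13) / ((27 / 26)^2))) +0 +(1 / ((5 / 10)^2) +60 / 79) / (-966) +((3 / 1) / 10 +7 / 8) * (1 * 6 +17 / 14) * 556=8253137739139 / 1746064320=4726.71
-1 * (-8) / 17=8 / 17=0.47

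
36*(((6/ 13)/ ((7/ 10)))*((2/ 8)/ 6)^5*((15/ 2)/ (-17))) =-25/ 19009536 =-0.00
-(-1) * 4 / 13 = 4 / 13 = 0.31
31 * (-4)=-124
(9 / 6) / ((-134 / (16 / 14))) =-6 / 469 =-0.01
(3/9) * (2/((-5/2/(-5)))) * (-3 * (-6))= 24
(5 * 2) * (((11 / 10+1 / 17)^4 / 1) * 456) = 85849893417 / 10440125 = 8223.07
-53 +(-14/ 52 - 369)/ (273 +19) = -411977/ 7592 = -54.26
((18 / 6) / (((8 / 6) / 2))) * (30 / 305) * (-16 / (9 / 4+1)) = -1728 / 793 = -2.18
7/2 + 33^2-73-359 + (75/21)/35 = 64739/98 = 660.60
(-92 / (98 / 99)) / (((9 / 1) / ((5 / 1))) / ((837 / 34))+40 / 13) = -13764465 / 466529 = -29.50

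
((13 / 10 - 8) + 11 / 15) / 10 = -179 / 300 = -0.60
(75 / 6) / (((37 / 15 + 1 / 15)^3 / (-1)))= -84375 / 109744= -0.77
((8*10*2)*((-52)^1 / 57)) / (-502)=4160 / 14307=0.29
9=9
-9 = -9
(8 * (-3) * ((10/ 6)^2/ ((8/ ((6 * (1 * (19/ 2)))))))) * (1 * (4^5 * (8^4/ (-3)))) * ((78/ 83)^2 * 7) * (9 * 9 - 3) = 2206043681587200/ 6889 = 320226982375.85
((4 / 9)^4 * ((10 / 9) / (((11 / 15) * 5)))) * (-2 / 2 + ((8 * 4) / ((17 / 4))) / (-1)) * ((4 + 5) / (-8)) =46400 / 408969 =0.11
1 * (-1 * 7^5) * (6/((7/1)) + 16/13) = -35091.54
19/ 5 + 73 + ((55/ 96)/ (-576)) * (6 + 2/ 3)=76.79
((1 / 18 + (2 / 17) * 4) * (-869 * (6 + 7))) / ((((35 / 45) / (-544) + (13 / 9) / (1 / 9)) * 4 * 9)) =-316316 / 24903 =-12.70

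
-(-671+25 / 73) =670.66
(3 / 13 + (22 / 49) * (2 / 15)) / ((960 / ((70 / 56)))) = 2777 / 7338240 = 0.00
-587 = -587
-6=-6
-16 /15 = -1.07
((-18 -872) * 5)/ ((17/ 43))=-191350/ 17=-11255.88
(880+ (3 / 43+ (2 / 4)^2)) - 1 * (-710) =273535 / 172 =1590.32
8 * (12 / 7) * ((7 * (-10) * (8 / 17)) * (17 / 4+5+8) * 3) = -397440 / 17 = -23378.82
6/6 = 1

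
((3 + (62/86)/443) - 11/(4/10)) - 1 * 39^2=-58880397/38098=-1545.50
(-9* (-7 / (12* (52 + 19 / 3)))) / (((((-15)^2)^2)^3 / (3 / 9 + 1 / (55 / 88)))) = 29 / 21624389648437500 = 0.00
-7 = -7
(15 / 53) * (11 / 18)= 55 / 318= 0.17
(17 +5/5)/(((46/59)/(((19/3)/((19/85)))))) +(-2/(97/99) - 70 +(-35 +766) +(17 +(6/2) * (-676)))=-1557039/2231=-697.91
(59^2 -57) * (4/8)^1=1712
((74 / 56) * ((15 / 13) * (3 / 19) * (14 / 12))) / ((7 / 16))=1110 / 1729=0.64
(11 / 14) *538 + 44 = 3267 / 7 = 466.71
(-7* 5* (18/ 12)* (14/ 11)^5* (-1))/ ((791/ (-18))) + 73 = 1255903459/ 18198763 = 69.01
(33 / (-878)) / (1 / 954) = -35.86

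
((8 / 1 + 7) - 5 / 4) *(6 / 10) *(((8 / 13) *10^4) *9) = 5940000 / 13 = 456923.08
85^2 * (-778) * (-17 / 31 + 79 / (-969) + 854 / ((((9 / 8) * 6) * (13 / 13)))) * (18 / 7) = -22506756943000 / 12369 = -1819610068.96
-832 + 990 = 158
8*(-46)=-368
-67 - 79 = -146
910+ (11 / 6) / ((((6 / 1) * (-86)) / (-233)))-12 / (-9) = 2824051 / 3096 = 912.16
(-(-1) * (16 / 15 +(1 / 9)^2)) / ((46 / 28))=266 / 405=0.66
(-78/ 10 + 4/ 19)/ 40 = -721/ 3800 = -0.19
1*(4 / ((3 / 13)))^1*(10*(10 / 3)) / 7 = 5200 / 63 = 82.54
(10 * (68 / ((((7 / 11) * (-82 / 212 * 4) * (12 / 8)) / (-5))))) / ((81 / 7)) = 1982200 / 9963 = 198.96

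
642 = 642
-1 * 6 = -6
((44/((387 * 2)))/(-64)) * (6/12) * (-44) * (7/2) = 847/12384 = 0.07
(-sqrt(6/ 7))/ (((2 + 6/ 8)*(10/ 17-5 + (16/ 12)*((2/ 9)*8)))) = 1836*sqrt(42)/ 72149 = 0.16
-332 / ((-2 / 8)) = 1328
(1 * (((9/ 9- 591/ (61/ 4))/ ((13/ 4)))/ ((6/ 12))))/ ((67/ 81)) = -1492344/ 53131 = -28.09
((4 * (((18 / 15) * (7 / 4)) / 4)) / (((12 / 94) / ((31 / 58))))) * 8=10199 / 145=70.34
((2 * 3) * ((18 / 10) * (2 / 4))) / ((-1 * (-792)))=3 / 440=0.01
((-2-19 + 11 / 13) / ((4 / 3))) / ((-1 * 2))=393 / 52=7.56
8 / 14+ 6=46 / 7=6.57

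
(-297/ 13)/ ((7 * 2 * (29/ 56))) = -1188/ 377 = -3.15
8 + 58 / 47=434 / 47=9.23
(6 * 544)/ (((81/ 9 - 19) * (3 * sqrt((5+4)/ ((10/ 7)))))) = -544 * sqrt(70)/ 105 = -43.35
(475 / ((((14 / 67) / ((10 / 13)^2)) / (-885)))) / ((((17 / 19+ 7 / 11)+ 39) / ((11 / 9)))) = -35897.05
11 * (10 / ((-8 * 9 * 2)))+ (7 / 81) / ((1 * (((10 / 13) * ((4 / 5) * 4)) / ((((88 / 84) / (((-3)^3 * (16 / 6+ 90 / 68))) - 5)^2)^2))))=18905375107246637833 / 885505106780665056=21.35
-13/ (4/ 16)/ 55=-52/ 55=-0.95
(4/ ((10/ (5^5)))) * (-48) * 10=-600000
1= 1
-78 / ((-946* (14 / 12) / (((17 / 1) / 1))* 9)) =442 / 3311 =0.13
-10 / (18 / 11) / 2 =-55 / 18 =-3.06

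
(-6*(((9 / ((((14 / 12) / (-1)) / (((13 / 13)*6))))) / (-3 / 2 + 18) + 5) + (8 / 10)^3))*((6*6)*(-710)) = 799097616 / 1925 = 415115.64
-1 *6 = -6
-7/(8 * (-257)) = 7/2056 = 0.00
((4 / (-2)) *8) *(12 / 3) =-64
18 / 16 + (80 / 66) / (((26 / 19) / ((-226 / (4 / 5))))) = -854939 / 3432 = -249.11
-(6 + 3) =-9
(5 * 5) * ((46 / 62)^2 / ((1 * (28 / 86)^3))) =1051480075 / 2636984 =398.74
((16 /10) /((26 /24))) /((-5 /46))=-13.59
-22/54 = -11/27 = -0.41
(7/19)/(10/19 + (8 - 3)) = 1/15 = 0.07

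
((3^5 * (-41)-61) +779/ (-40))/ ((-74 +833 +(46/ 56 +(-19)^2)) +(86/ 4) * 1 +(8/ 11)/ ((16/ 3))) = -30933903/ 3518770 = -8.79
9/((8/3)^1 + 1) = 27/11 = 2.45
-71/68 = -1.04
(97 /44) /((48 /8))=97 /264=0.37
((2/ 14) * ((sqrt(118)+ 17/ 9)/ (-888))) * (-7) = 0.01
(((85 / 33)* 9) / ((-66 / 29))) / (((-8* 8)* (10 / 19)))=9367 / 30976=0.30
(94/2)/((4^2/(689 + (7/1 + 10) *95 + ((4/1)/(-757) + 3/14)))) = 1147740329/169568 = 6768.61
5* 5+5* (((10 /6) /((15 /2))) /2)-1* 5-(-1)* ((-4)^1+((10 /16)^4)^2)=2503320809 /150994944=16.58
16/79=0.20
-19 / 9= -2.11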